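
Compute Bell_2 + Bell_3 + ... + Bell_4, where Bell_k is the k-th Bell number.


Recall Bell_k counts set partitions of a k-set (with Bell_0 = 1 by convention).
Bell_2 through Bell_4: 2, 5, 15
Sum = 2 + 5 + 15 = 22.

22


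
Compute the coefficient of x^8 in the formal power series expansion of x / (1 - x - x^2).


Let f(x) = sum_{k>=0} a_k x^k. Multiplying f(x) * (1 - x - x^2) = x and matching coefficients gives a_0 = 0, a_1 = 1, and a_k = a_{k-1} + a_{k-2} for k >= 2. These are the Fibonacci numbers F_k.
Iterating from F_0 = 0, F_1 = 1:
F_0=0, F_1=1, F_2=1, F_3=2, F_4=3, F_5=5, F_6=8, F_7=13, F_8=21
F_8 = 21.

21


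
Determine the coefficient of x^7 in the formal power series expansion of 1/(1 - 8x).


The geometric series identity gives 1/(1 - c x) = sum_{k>=0} c^k x^k, so the coefficient of x^k is c^k.
Here c = 8 and k = 7.
Computing: 8^7 = 2097152

2097152


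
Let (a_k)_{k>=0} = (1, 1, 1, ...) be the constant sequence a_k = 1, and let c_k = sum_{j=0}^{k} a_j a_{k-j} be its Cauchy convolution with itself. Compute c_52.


Since a_j = 1 for all j >= 0, the convolution sum becomes
c_k = sum_{j=0}^{k} 1 * 1 = 1 * (k + 1).
Equivalently, the generating function of (a_k) is 1/(1 - x) and its square is 1/(1 - x)^2 = sum_{k>=0} 1(k + 1) x^k.
For k = 52: 1 * 53 = 53.

53


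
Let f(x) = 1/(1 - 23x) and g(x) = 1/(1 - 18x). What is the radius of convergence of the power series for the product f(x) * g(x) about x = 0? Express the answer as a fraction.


The radius of 1/(1 - 23x) is 1/23 (nearest singularity at x = 1/23), and the radius of 1/(1 - 18x) is 1/18.
The product f(x)*g(x) = 1/((1 - 23x)(1 - 18x)) has singularities at both 1/23 and 1/18, so its radius of convergence is the distance to the nearest one:
min(1/23, 1/18) = 1/23.

1/23


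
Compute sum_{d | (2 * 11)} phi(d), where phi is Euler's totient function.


First, 2 * 11 = 22. One classical identity is sum_{d | n} phi(d) = n (each k in [1, n] has a unique gcd with n, and among the k's with gcd(k, n) = n/d there are phi(d) of them). So the sum equals 22. We also verify directly:
Divisors of 22: 1, 2, 11, 22.
phi values: 1, 1, 10, 10.
Sum = 22.

22


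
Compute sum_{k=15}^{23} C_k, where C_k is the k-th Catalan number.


C_15 through C_23: 9694845, 35357670, 129644790, 477638700, 1767263190, 6564120420, 24466267020, 91482563640, 343059613650
Sum = 9694845 + 35357670 + 129644790 + 477638700 + 1767263190 + 6564120420 + 24466267020 + 91482563640 + 343059613650
= 467992163925

467992163925


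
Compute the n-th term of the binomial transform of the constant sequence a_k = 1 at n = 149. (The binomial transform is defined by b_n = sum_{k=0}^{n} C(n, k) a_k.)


With a_k = 1 for all k, b_n = sum_{k=0}^{n} C(n, k) = 2^n by the binomial theorem.
For n = 149: 2^149 = 713623846352979940529142984724747568191373312.

713623846352979940529142984724747568191373312


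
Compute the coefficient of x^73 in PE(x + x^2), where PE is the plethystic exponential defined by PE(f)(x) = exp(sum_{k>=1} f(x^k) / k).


With f(x) = x + x^2, the exponent is sum_{k>=1} (x^k + x^(2k)) / k = -ln(1 - x) - ln(1 - x^2). Exponentiating:
PE(x + x^2) = 1 / ((1 - x)(1 - x^2)).
This is the generating function for partitions of n into parts of size 1 or 2. The number of 2's can be any j in 0..36, and the rest are 1's, so
[x^73] = floor(73/2) + 1 = 37.

37


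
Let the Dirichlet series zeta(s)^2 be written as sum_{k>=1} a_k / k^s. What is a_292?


The Dirichlet convolution of the constant function 1 with itself gives (1 * 1)(k) = sum_{d | k} 1 = d(k), the number of positive divisors of k.
Since zeta(s) = sum_{k>=1} 1/k^s, we have zeta(s)^2 = sum_{k>=1} d(k)/k^s, so a_k = d(k).
For k = 292: the divisors are 1, 2, 4, 73, 146, 292.
Count = 6.

6


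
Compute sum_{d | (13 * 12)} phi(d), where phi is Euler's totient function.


First, 13 * 12 = 156. One classical identity is sum_{d | n} phi(d) = n (each k in [1, n] has a unique gcd with n, and among the k's with gcd(k, n) = n/d there are phi(d) of them). So the sum equals 156. We also verify directly:
Divisors of 156: 1, 2, 3, 4, 6, 12, 13, 26, 39, 52, 78, 156.
phi values: 1, 1, 2, 2, 2, 4, 12, 12, 24, 24, 24, 48.
Sum = 156.

156


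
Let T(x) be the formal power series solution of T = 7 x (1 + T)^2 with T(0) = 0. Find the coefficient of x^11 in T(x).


Apply the Lagrange inversion formula: if T = 7 x * phi(T) with phi(t) = (1 + t)^2, then [x^n] T = 7^n * (1/n) [t^(n-1)] phi(t)^n = 7^n * (1/n) [t^(n-1)] (1 + t)^(2n) = 7^n * (1/n) C(2n, n-1).
Using the identity C(2n, n-1) = C(2n, n) * n / (n+1), the unscaled factor equals C(2n, n) / (n+1) = C_n, the n-th Catalan number.
For n = 11: C_11 = C(22, 11) / 12 = 705432/12 = 58786.
With the 7^11 = 1977326743 factor, the coefficient is 1977326743 * 58786 = 116239129913998.

116239129913998


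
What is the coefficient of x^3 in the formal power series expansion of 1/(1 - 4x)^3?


The general identity 1/(1 - c x)^r = sum_{k>=0} c^k C(k + r - 1, r - 1) x^k follows by substituting y = c x into 1/(1 - y)^r = sum_{k>=0} C(k + r - 1, r - 1) y^k.
For c = 4, r = 3, k = 3:
4^3 * C(5, 2) = 64 * 10 = 640.

640


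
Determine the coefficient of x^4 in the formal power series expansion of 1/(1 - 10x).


The geometric series identity gives 1/(1 - c x) = sum_{k>=0} c^k x^k, so the coefficient of x^k is c^k.
Here c = 10 and k = 4.
Computing: 10^4 = 10000

10000


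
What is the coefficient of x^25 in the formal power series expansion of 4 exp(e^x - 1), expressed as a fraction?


exp(e^x - 1) is the exponential generating function for the Bell numbers Bell_k: exp(e^x - 1) = sum_{k>=0} Bell_k x^k / k!.
So the coefficient of x^25 in 4 exp(e^x - 1) is 4 Bell_25 / 25!.
Computing: Bell_25 = 4638590332229999353 and 25! = 15511210043330985984000000, giving
4 * 4638590332229999353/15511210043330985984000000 = 356814640940769181/298292500833288192000000.

356814640940769181/298292500833288192000000


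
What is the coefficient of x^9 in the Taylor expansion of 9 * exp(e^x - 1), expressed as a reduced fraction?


exp(e^x - 1) = sum_{k>=0} Bell_k x^k / k!, where Bell_k is the k-th Bell number.
So the coefficient of x^9 is 9 * Bell_9 / 9!.
Computing: Bell_9 = 21147 and 9! = 362880, giving
9 * 21147/362880 = 1007/1920.

1007/1920


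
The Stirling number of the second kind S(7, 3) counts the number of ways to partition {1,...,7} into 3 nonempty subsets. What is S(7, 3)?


Using the explicit formula S(n,k) = (1/k!) sum_{j=0}^{k} (-1)^(k-j) C(k,j) j^n:
S(7, 3) = 301
Equivalently, S(n,k) is n! times the coefficient of x^n in the EGF (e^x - 1)^k / k!.

301


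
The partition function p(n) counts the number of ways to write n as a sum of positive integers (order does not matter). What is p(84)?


Using the generating function prod_{k>=1} 1/(1-x^k), we compute p(84).
By dynamic programming over parts 1 through 84:
p(84) = 26543660

26543660


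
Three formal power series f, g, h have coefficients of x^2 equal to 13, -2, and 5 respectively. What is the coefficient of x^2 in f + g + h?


Series addition is componentwise:
13 + -2 + 5
= 16

16


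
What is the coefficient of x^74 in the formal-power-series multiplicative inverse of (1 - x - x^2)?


Let the inverse be f(x) = sum_{k>=0} a_k x^k. From f(x) * (1 - x - x^2) = 1 and matching coefficients:
 x^0: a_0 = 1.
 x^1: a_1 - a_0 = 0, so a_1 = 1.
 x^k (k >= 2): a_k - a_{k-1} - a_{k-2} = 0, i.e. a_k = a_{k-1} + a_{k-2}.
This is the Fibonacci-type recurrence shifted so that a_0 = a_1 = 1.
Iterating: a_0=1, a_1=1, a_2=2, a_3=3, a_4=5, a_5=8, a_6=13, a_7=21, a_8=34, a_9=55, ...
a_74 = 2111485077978050.

2111485077978050


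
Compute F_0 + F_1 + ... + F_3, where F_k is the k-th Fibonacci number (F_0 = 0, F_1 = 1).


Use the identity sum_{k=0}^{N} F_k = F_{N+2} - 1 (which follows from F_{k+2} - F_{k+1} = F_k). Then
sum_{k=0}^{3} F_k = (F_{5} - 1) - (F_{1} - 1) = F_{5} - F_{1}.
Computing: F_{5} = 5, F_{1} = 1, so
Sum = 5 - 1 = 4.

4


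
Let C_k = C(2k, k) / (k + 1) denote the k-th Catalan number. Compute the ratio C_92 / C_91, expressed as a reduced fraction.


Using C_k = (2k)! / (k! (k+1)!), the ratio C_{k+1}/C_k simplifies to
C_{k+1}/C_k = [(2k+2)! / ((k+1)! (k+2)!)] * [k! (k+1)! / (2k)!]
 = (2k+2)(2k+1) / ((k+1)(k+2)) = 2(2k+1) / (k+2).
For k = 91: 2(2*91 + 1) / (91 + 2) = 366/93 = 122/31.

122/31


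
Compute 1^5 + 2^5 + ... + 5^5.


This power sum has a closed form given by Faulhaber's formula
sum_{k=1}^{m} k^p = (1 / (p + 1)) * sum_{j=0}^{p} C(p + 1, j) B_j m^(p + 1 - j),
but for small m direct computation is fastest:
1 + 32 + 243 + 1024 + 3125 = 4425.

4425


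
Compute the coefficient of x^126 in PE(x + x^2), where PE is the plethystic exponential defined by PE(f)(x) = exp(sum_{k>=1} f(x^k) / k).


With f(x) = x + x^2, the exponent is sum_{k>=1} (x^k + x^(2k)) / k = -ln(1 - x) - ln(1 - x^2). Exponentiating:
PE(x + x^2) = 1 / ((1 - x)(1 - x^2)).
This is the generating function for partitions of n into parts of size 1 or 2. The number of 2's can be any j in 0..63, and the rest are 1's, so
[x^126] = floor(126/2) + 1 = 64.

64


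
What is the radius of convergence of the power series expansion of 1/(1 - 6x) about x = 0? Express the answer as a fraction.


Expanding 1/(1 - 6x) = sum_{k>=0} 6^k x^k, the series converges when |6x| < 1, i.e., |x| < 1/6.
So the radius of convergence is 1/6 = 1/6.

1/6


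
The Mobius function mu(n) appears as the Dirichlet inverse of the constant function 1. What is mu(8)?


8 has a squared prime factor, so mu(8) = 0.
Factorization reveals a repeated prime.

0


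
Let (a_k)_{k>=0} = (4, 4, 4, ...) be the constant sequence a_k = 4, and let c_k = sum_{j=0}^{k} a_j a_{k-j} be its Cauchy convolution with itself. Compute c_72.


Since a_j = 4 for all j >= 0, the convolution sum becomes
c_k = sum_{j=0}^{k} 4 * 4 = 16 * (k + 1).
Equivalently, the generating function of (a_k) is 4/(1 - x) and its square is 16/(1 - x)^2 = sum_{k>=0} 16(k + 1) x^k.
For k = 72: 16 * 73 = 1168.

1168


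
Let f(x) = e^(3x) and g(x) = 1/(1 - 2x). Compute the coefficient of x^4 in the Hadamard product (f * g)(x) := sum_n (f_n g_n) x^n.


Expanding: f_k = 3^k/k! (from e^(3x)) and g_k = 2^k (from 1/(1 - 2x)). So the Hadamard coefficient (f * g)_k = 3^k 2^k / k! = (6)^k / k!.
For k = 4: 6^4/4! = 1296/24 = 54.

54


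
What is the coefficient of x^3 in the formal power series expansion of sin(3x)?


The Maclaurin series is sin(t) = sum_{k>=0} (-1)^k t^(2k+1) / (2k+1)!, so substituting t = 3x, only odd powers of x are nonzero, with coefficient of x^(2k+1) equal to (-1)^k 3^(2k+1) / (2k+1)!.
Write 3 = 2*1 + 1, giving the coefficient (-1)^1 * 3^3 / 3! = -27/6 = -9/2.

-9/2


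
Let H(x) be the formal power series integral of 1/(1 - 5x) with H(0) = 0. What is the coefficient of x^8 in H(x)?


1/(1 - 5x) = sum_{k>=0} 5^k x^k. Integrating termwise with H(0) = 0:
H(x) = sum_{k>=0} 5^k x^(k+1) / (k+1) = sum_{m>=1} 5^(m-1) x^m / m.
For m = 8: 5^7/8 = 78125/8 = 78125/8.

78125/8


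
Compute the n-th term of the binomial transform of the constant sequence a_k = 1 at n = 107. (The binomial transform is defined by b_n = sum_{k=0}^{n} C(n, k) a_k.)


With a_k = 1 for all k, b_n = sum_{k=0}^{n} C(n, k) = 2^n by the binomial theorem.
For n = 107: 2^107 = 162259276829213363391578010288128.

162259276829213363391578010288128


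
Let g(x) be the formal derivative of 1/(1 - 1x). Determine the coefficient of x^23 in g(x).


Differentiate termwise: d/dx sum_{k>=0} 1^k x^k = sum_{k>=1} k 1^k x^(k-1) = sum_{j>=0} (j+1) 1^(j+1) x^j.
Equivalently, d/dx [1/(1 - 1x)] = 1/(1 - 1x)^2.
For j = 23: 24 * 1^24 = 24 * 1 = 24.

24


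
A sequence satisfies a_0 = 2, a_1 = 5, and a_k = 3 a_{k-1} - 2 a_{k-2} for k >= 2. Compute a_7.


The characteristic equation is t^2 - 3 t + 2 = 0, with roots r_1 = 2 and r_2 = 1 (so c_1 = r_1 + r_2, c_2 = -r_1 r_2 as required).
One can use the closed form a_n = A r_1^n + B r_2^n, but direct iteration is more reliable:
a_0 = 2, a_1 = 5, a_2 = 11, a_3 = 23, a_4 = 47, a_5 = 95, a_6 = 191, a_7 = 383.
So a_7 = 383.

383


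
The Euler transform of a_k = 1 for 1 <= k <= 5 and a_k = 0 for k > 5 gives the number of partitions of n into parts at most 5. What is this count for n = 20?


Partitions of 20 into parts at most 5:
Using generating function (1-x)^(-1)(1-x^2)^(-1)...(1-x^5)^(-1),
the coefficient of x^20 = 192

192


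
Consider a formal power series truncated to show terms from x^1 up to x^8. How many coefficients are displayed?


From x^1 to x^8 inclusive, the count is 8 - 1 + 1 = 8.

8


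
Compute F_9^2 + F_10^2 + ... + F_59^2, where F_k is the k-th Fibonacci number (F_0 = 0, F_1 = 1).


There is a standard identity sum_{k=0}^{N} F_k^2 = F_N * F_{N+1} (proved inductively from the telescoping relation F_k^2 = F_k F_{k+1} - F_{k-1} F_k). Then
sum_{k=9}^{59} F_k^2 = F_59 F_60 - F_8 F_9.
Computing: F_59 = 956722026041, F_60 = 1548008755920, F_8 = 21, F_9 = 34.
Sum = 956722026041 * 1548008755920 - 21 * 34 = 1481014073292990252912006.

1481014073292990252912006


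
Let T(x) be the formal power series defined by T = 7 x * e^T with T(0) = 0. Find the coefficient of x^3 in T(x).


Apply the Lagrange inversion formula: if T = 7 x * phi(T) with phi(t) = e^t, then
[x^n] T = 7^n * (1/n) [t^(n-1)] phi(t)^n = 7^n * (1/n) [t^(n-1)] e^(n t) = 7^n * (1/n) * n^(n-1) / (n-1)! = 7^n * n^(n-1) / n!.
When c = 1 this is the Cayley count of rooted labeled trees on n vertices, divided by n!.
For n = 3: 7^3 * 3^2 / 3! = 343 * 9/6 = 1029/2.

1029/2


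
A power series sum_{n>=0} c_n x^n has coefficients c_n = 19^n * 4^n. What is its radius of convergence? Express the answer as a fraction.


By the root test (Cauchy-Hadamard), the radius is R = 1 / limsup_n |c_n|^(1/n).
Here |c_n|^(1/n) = (19^n * 4^n)^(1/n) = 19 * 4 = 76 for all n.
So R = 1/76 = 1/76.

1/76


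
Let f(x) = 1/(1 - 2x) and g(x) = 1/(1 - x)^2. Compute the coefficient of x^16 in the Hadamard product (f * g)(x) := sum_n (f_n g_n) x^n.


f has coefficients f_k = 2^k. For g = 1/(1 - x)^2 the coefficient is g_k = C(k + 1, 1) = k + 1. The Hadamard coefficient is (f * g)_k = 2^k * (k + 1).
For k = 16: 2^16 * 17 = 65536 * 17 = 1114112.

1114112


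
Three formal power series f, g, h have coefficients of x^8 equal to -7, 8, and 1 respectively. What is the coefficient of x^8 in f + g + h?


Series addition is componentwise:
-7 + 8 + 1
= 2

2


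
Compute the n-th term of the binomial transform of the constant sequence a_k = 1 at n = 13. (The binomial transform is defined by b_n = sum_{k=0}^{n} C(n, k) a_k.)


With a_k = 1 for all k, b_n = sum_{k=0}^{n} C(n, k) = 2^n by the binomial theorem.
For n = 13: 2^13 = 8192.

8192


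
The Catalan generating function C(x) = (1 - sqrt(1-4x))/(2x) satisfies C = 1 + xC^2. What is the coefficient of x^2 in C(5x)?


Substituting x -> 5x scales the n-th coefficient by 5^n, so [x^2] C(5x) = 5^2 * C_2.
C_2 = C(2*2, 2)/(3) = 6/3 = 2.
So 5^2 * 2 = 25 * 2 = 50.

50


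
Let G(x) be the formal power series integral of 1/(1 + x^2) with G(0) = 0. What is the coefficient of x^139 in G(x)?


1/(1 + x^2) = sum_{j>=0} (-1)^j x^(2j). Integrating termwise with G(0) = 0:
G(x) = sum_{j>=0} (-1)^j x^(2j+1) / (2j+1) = arctan(x).
Only odd powers are nonzero. For x^139 write 139 = 2*69 + 1, giving
(-1)^69 / 139 = -1/139 = -1/139.

-1/139


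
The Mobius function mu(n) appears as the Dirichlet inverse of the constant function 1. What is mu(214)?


214 = 2 * 107 (all distinct primes).
mu(214) = (-1)^2 = 1

1


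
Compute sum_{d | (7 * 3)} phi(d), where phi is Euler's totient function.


First, 7 * 3 = 21. One classical identity is sum_{d | n} phi(d) = n (each k in [1, n] has a unique gcd with n, and among the k's with gcd(k, n) = n/d there are phi(d) of them). So the sum equals 21. We also verify directly:
Divisors of 21: 1, 3, 7, 21.
phi values: 1, 2, 6, 12.
Sum = 21.

21


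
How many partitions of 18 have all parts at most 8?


Using the generating function (1-x)^(-1)(1-x^2)^(-1)...(1-x^8)^(-1),
the coefficient of x^18 counts these restricted partitions.
Result = 288

288


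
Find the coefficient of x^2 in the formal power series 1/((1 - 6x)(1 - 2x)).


By partial fractions or Cauchy convolution:
The coefficient equals sum_{k=0}^{2} 6^k * 2^(2-k).
= 52

52


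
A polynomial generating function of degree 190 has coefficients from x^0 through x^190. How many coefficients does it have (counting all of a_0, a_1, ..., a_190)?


A polynomial of degree 190 takes the form a_0 + a_1 x + ... + a_190 x^190.
The number of coefficients is 190 + 1 = 191.

191


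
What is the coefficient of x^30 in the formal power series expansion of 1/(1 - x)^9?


The negative binomial / multiset identity is
1/(1 - x)^r = sum_{k>=0} C(k + r - 1, r - 1) x^k.
Here r = 9 and k = 30, so the coefficient is
C(30 + 8, 8) = C(38, 8)
= 48903492

48903492


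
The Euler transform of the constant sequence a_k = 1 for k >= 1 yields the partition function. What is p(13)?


The Euler transform converts the sequence a_k = 1 into the number of integer partitions.
Using the recurrence or dynamic programming:
p(13) = 101

101


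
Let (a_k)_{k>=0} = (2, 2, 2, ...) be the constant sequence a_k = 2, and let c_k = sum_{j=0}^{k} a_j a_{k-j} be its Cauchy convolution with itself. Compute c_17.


Since a_j = 2 for all j >= 0, the convolution sum becomes
c_k = sum_{j=0}^{k} 2 * 2 = 4 * (k + 1).
Equivalently, the generating function of (a_k) is 2/(1 - x) and its square is 4/(1 - x)^2 = sum_{k>=0} 4(k + 1) x^k.
For k = 17: 4 * 18 = 72.

72


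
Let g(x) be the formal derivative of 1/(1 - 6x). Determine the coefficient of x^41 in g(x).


Differentiate termwise: d/dx sum_{k>=0} 6^k x^k = sum_{k>=1} k 6^k x^(k-1) = sum_{j>=0} (j+1) 6^(j+1) x^j.
Equivalently, d/dx [1/(1 - 6x)] = 6/(1 - 6x)^2.
For j = 41: 42 * 6^42 = 42 * 481229803398374426442198455156736 = 20211651742731725910572335116582912.

20211651742731725910572335116582912


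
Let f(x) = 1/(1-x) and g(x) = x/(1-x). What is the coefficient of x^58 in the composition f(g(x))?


First simplify the composition: f(g(x)) = 1/(1 - x/(1-x)) = (1-x)/((1-x) - x) = (1-x)/(1-2x).
Now extract the coefficient. Write (1-x)/(1-2x) = 1/(1-2x) - x/(1-2x).
The coefficient of x^n in 1/(1-2x) is 2^n, and in x/(1-2x) is 2^(n-1) (for n >= 1).
So the coefficient of x^58 is 2^58 - 2^57 = 288230376151711744 - 144115188075855872 = 144115188075855872.

144115188075855872


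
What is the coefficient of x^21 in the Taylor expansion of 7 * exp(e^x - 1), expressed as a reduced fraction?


exp(e^x - 1) = sum_{k>=0} Bell_k x^k / k!, where Bell_k is the k-th Bell number.
So the coefficient of x^21 is 7 * Bell_21 / 21!.
Computing: Bell_21 = 474869816156751 and 21! = 51090942171709440000, giving
7 * 474869816156751/51090942171709440000 = 158289938718917/2432902008176640000.

158289938718917/2432902008176640000


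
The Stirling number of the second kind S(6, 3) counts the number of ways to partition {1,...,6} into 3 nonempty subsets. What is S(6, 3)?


Using the explicit formula S(n,k) = (1/k!) sum_{j=0}^{k} (-1)^(k-j) C(k,j) j^n:
S(6, 3) = 90
Equivalently, S(n,k) is n! times the coefficient of x^n in the EGF (e^x - 1)^k / k!.

90


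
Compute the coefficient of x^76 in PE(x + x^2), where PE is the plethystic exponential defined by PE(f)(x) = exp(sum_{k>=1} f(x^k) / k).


With f(x) = x + x^2, the exponent is sum_{k>=1} (x^k + x^(2k)) / k = -ln(1 - x) - ln(1 - x^2). Exponentiating:
PE(x + x^2) = 1 / ((1 - x)(1 - x^2)).
This is the generating function for partitions of n into parts of size 1 or 2. The number of 2's can be any j in 0..38, and the rest are 1's, so
[x^76] = floor(76/2) + 1 = 39.

39


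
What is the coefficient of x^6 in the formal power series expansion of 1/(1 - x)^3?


The expansion 1/(1 - x)^r = sum_{k>=0} C(k + r - 1, r - 1) x^k follows from the multiset / negative-binomial theorem (or from repeated differentiation of the geometric series).
For r = 3 and k = 6:
C(8, 2) = 40320 / (2 * 720) = 28.

28


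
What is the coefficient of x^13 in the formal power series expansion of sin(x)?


The Maclaurin series is sin(t) = sum_{k>=0} (-1)^k t^(2k+1) / (2k+1)!, so substituting t = x, only odd powers of x are nonzero, with coefficient of x^(2k+1) equal to (-1)^k / (2k+1)!.
Write 13 = 2*6 + 1, giving the coefficient (-1)^6 / 13! = 1/6227020800 = 1/6227020800.

1/6227020800


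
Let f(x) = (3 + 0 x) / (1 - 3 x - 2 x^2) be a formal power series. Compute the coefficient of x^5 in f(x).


Write f(x) = sum_{k>=0} a_k x^k. Multiplying both sides by 1 - 3 x - 2 x^2 gives
(1 - 3 x - 2 x^2) sum_{k>=0} a_k x^k = 3 + 0 x.
Matching coefficients:
 x^0: a_0 = 3
 x^1: a_1 - 3 a_0 = 0  =>  a_1 = 3*3 + 0 = 9
 x^k (k >= 2): a_k = 3 a_{k-1} + 2 a_{k-2}.
Iterating: a_2 = 33, a_3 = 117, a_4 = 417, a_5 = 1485.
So the coefficient of x^5 is 1485.

1485


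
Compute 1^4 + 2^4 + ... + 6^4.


This power sum has a closed form given by Faulhaber's formula
sum_{k=1}^{m} k^p = (1 / (p + 1)) * sum_{j=0}^{p} C(p + 1, j) B_j m^(p + 1 - j),
but for small m direct computation is fastest:
1 + 16 + 81 + 256 + 625 + 1296 = 2275.

2275


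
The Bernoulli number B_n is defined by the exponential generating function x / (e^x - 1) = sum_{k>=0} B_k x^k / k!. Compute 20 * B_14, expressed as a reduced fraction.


Bernoulli numbers can also be computed recursively via B_0 = 1 and sum_{j=0}^{m} C(m+1, j) B_j = 0 for m >= 1. Odd-index Bernoulli numbers vanish for k >= 3.
Computing B_14 = 7/6, so 20 * B_14 = 20 * 7/6 = 70/3.

70/3


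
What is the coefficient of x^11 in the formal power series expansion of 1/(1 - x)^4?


The expansion 1/(1 - x)^r = sum_{k>=0} C(k + r - 1, r - 1) x^k follows from the multiset / negative-binomial theorem (or from repeated differentiation of the geometric series).
For r = 4 and k = 11:
C(14, 3) = 87178291200 / (6 * 39916800) = 364.

364


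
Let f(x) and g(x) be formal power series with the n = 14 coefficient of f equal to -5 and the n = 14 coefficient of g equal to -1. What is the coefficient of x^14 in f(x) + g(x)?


Addition of formal power series is termwise.
The coefficient of x^14 in f + g = -5 + -1
= -6

-6


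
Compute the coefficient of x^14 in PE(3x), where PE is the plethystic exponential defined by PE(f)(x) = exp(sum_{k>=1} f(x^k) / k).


With f(x) = 3x, the exponent is sum_{k>=1} 3 x^k / k = 3 * (-ln(1 - x)). Exponentiating:
PE(3x) = exp(-3 ln(1 - x)) = 1/(1 - x)^3.
By the negative binomial expansion, [x^n] 1/(1 - x)^3 = C(n + 2, 2).
For n = 14: C(16, 2) = 120.

120


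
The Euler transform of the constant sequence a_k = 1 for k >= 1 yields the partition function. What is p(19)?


The Euler transform converts the sequence a_k = 1 into the number of integer partitions.
Using the recurrence or dynamic programming:
p(19) = 490

490


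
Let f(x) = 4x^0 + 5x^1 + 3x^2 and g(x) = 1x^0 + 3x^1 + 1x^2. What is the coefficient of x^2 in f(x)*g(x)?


Cauchy product at x^2:
4*1 + 5*3 + 3*1
= 22

22


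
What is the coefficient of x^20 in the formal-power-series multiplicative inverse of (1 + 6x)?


The inverse is 1/(1 + 6x). Apply the geometric identity 1/(1 - y) = sum_{k>=0} y^k with y = -6x:
1/(1 + 6x) = sum_{k>=0} (-6)^k x^k.
So the coefficient of x^20 is (-6)^20 = 3656158440062976.

3656158440062976


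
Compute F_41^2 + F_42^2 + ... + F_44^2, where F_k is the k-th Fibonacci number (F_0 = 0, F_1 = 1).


There is a standard identity sum_{k=0}^{N} F_k^2 = F_N * F_{N+1} (proved inductively from the telescoping relation F_k^2 = F_k F_{k+1} - F_{k-1} F_k). Then
sum_{k=41}^{44} F_k^2 = F_44 F_45 - F_40 F_41.
Computing: F_44 = 701408733, F_45 = 1134903170, F_40 = 102334155, F_41 = 165580141.
Sum = 701408733 * 1134903170 - 102334155 * 165580141 = 779086490733367755.

779086490733367755


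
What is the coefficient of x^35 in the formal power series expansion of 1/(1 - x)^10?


The negative binomial / multiset identity is
1/(1 - x)^r = sum_{k>=0} C(k + r - 1, r - 1) x^k.
Here r = 10 and k = 35, so the coefficient is
C(35 + 9, 9) = C(44, 9)
= 708930508

708930508


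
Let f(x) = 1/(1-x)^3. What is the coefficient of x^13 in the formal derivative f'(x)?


Differentiate: d/dx [ 1/(1-x)^r ] = r / (1-x)^(r+1).
Here r = 3, so f'(x) = 3 / (1-x)^4.
The expansion of 1/(1-x)^(r+1) has coefficient of x^n equal to C(n+r, r).
So the coefficient of x^13 in f'(x) is
3 * C(16, 3) = 3 * 560 = 1680

1680


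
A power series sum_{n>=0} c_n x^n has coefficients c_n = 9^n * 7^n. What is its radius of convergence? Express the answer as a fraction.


By the root test (Cauchy-Hadamard), the radius is R = 1 / limsup_n |c_n|^(1/n).
Here |c_n|^(1/n) = (9^n * 7^n)^(1/n) = 9 * 7 = 63 for all n.
So R = 1/63 = 1/63.

1/63


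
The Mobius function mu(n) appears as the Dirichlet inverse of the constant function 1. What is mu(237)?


237 = 3 * 79 (all distinct primes).
mu(237) = (-1)^2 = 1

1


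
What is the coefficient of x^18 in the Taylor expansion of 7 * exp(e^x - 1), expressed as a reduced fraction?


exp(e^x - 1) = sum_{k>=0} Bell_k x^k / k!, where Bell_k is the k-th Bell number.
So the coefficient of x^18 is 7 * Bell_18 / 18!.
Computing: Bell_18 = 682076806159 and 18! = 6402373705728000, giving
7 * 682076806159/6402373705728000 = 97439543737/130660687872000.

97439543737/130660687872000


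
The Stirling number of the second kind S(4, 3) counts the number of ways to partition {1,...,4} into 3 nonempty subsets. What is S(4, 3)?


Using the explicit formula S(n,k) = (1/k!) sum_{j=0}^{k} (-1)^(k-j) C(k,j) j^n:
S(4, 3) = 6
Equivalently, S(n,k) is n! times the coefficient of x^n in the EGF (e^x - 1)^k / k!.

6


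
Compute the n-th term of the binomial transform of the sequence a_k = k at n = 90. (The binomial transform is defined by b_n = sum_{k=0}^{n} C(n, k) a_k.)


With a_k = k, b_n = sum_{k=0}^{n} C(n, k) k. Using k * C(n, k) = n * C(n-1, k-1) gives b_n = n * sum_{k>=1} C(n-1, k-1) = n * 2^(n-1).
For n = 90: 90 * 2^89 = 90 * 618970019642690137449562112 = 55707301767842112370460590080.

55707301767842112370460590080


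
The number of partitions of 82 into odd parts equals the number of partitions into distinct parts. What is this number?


Computing partitions of 82 into odd parts (1, 3, 5, ...):
Using the generating function prod_{k>=0} 1/(1-x^(2k+1)),
the count is 92864

92864


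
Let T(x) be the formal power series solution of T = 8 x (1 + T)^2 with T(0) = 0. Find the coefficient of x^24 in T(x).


Apply the Lagrange inversion formula: if T = 8 x * phi(T) with phi(t) = (1 + t)^2, then [x^n] T = 8^n * (1/n) [t^(n-1)] phi(t)^n = 8^n * (1/n) [t^(n-1)] (1 + t)^(2n) = 8^n * (1/n) C(2n, n-1).
Using the identity C(2n, n-1) = C(2n, n) * n / (n+1), the unscaled factor equals C(2n, n) / (n+1) = C_n, the n-th Catalan number.
For n = 24: C_24 = C(48, 24) / 25 = 32247603683100/25 = 1289904147324.
With the 8^24 = 4722366482869645213696 factor, the coefficient is 4722366482869645213696 * 1289904147324 = 6091400111437406562014936646549504.

6091400111437406562014936646549504


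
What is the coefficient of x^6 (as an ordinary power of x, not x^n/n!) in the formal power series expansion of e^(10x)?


The exponential series is e^y = sum_{k>=0} y^k / k!. Substituting y = 10x gives
e^(10x) = sum_{k>=0} 10^k x^k / k!.
So the coefficient of x^n is a^n/n! with a = 10, n = 6:
10^6 / 6! = 1000000/720 = 12500/9

12500/9


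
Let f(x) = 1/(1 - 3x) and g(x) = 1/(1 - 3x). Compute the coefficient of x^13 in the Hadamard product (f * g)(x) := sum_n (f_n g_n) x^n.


f has coefficients f_k = 3^k and g has coefficients g_k = 3^k, so the Hadamard product has coefficient (f*g)_k = 3^k * 3^k = 9^k.
For k = 13: 9^13 = 2541865828329.

2541865828329


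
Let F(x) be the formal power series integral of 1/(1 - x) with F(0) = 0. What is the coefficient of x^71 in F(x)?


1/(1 - x) = sum_{k>=0} x^k. Integrating termwise and using F(0) = 0 gives
F(x) = sum_{k>=0} x^(k+1) / (k+1) = sum_{m>=1} x^m / m = -ln(1 - x).
So the coefficient of x^71 is 1/71 = 1/71.

1/71


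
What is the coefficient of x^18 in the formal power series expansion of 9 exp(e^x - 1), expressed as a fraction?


exp(e^x - 1) is the exponential generating function for the Bell numbers Bell_k: exp(e^x - 1) = sum_{k>=0} Bell_k x^k / k!.
So the coefficient of x^18 in 9 exp(e^x - 1) is 9 Bell_18 / 18!.
Computing: Bell_18 = 682076806159 and 18! = 6402373705728000, giving
9 * 682076806159/6402373705728000 = 97439543737/101624979456000.

97439543737/101624979456000


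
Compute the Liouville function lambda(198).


The Liouville function is lambda(k) = (-1)^Omega(k), where Omega(k) counts the prime factors of k with multiplicity.
Factoring: 198 = 2 * 3 * 3 * 11, so Omega(198) = 4.
lambda(198) = (-1)^4 = 1.

1


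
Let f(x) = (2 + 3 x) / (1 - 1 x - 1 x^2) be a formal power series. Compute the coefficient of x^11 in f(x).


Write f(x) = sum_{k>=0} a_k x^k. Multiplying both sides by 1 - 1 x - 1 x^2 gives
(1 - 1 x - 1 x^2) sum_{k>=0} a_k x^k = 2 + 3 x.
Matching coefficients:
 x^0: a_0 = 2
 x^1: a_1 - 1 a_0 = 3  =>  a_1 = 1*2 + 3 = 5
 x^k (k >= 2): a_k = 1 a_{k-1} + 1 a_{k-2}.
Iterating: a_2 = 7, a_3 = 12, a_4 = 19, a_5 = 31, a_6 = 50, a_7 = 81, a_8 = 131, a_9 = 212, a_10 = 343, a_11 = 555.
So the coefficient of x^11 is 555.

555


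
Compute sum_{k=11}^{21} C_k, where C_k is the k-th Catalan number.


C_11 through C_21: 58786, 208012, 742900, 2674440, 9694845, 35357670, 129644790, 477638700, 1767263190, 6564120420, 24466267020
Sum = 58786 + 208012 + 742900 + 2674440 + 9694845 + 35357670 + 129644790 + 477638700 + 1767263190 + 6564120420 + 24466267020
= 33453670773

33453670773


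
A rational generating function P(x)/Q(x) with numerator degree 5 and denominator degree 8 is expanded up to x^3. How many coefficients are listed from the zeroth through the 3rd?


Expanding up to x^3 gives the coefficients for x^0, x^1, ..., x^3.
That is 3 + 1 = 4 coefficients in total.

4


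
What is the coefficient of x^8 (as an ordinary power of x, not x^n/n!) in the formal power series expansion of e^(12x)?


The exponential series is e^y = sum_{k>=0} y^k / k!. Substituting y = 12x gives
e^(12x) = sum_{k>=0} 12^k x^k / k!.
So the coefficient of x^n is a^n/n! with a = 12, n = 8:
12^8 / 8! = 429981696/40320 = 373248/35

373248/35


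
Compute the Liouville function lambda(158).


The Liouville function is lambda(k) = (-1)^Omega(k), where Omega(k) counts the prime factors of k with multiplicity.
Factoring: 158 = 2 * 79, so Omega(158) = 2.
lambda(158) = (-1)^2 = 1.

1


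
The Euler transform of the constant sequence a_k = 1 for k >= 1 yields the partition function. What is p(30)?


The Euler transform converts the sequence a_k = 1 into the number of integer partitions.
Using the recurrence or dynamic programming:
p(30) = 5604

5604


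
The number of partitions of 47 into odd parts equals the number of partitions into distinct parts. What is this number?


Computing partitions of 47 into odd parts (1, 3, 5, ...):
Using the generating function prod_{k>=0} 1/(1-x^(2k+1)),
the count is 2590

2590


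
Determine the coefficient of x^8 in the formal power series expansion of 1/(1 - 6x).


The geometric series identity gives 1/(1 - c x) = sum_{k>=0} c^k x^k, so the coefficient of x^k is c^k.
Here c = 6 and k = 8.
Computing: 6^8 = 1679616

1679616


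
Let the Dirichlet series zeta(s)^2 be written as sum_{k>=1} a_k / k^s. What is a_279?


The Dirichlet convolution of the constant function 1 with itself gives (1 * 1)(k) = sum_{d | k} 1 = d(k), the number of positive divisors of k.
Since zeta(s) = sum_{k>=1} 1/k^s, we have zeta(s)^2 = sum_{k>=1} d(k)/k^s, so a_k = d(k).
For k = 279: the divisors are 1, 3, 9, 31, 93, 279.
Count = 6.

6


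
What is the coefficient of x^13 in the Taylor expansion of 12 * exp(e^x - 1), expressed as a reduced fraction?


exp(e^x - 1) = sum_{k>=0} Bell_k x^k / k!, where Bell_k is the k-th Bell number.
So the coefficient of x^13 is 12 * Bell_13 / 13!.
Computing: Bell_13 = 27644437 and 13! = 6227020800, giving
12 * 27644437/6227020800 = 27644437/518918400.

27644437/518918400


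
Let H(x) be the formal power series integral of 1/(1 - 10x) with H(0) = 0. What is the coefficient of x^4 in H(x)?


1/(1 - 10x) = sum_{k>=0} 10^k x^k. Integrating termwise with H(0) = 0:
H(x) = sum_{k>=0} 10^k x^(k+1) / (k+1) = sum_{m>=1} 10^(m-1) x^m / m.
For m = 4: 10^3/4 = 1000/4 = 250.

250


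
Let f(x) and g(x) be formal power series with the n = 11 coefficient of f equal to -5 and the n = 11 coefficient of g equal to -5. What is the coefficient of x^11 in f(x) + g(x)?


Addition of formal power series is termwise.
The coefficient of x^11 in f + g = -5 + -5
= -10

-10


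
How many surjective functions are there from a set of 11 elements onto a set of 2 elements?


By inclusion-exclusion on which target elements are missed, the number of surjections from an n-set onto a k-set is
surj(n, k) = sum_{j=0}^{k} (-1)^j C(k, j) (k - j)^n.
Equivalently surj(n, k) = k! * S(n, k), where S(n, k) is the Stirling number of the second kind.
For n = 11, k = 2:
S(11, 2) = 1023, so
surj = 2! * 1023 = 2 * 1023 = 2046.

2046


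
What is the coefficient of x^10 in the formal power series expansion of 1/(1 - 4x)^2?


The general identity 1/(1 - c x)^r = sum_{k>=0} c^k C(k + r - 1, r - 1) x^k follows by substituting y = c x into 1/(1 - y)^r = sum_{k>=0} C(k + r - 1, r - 1) y^k.
For c = 4, r = 2, k = 10:
4^10 * C(11, 1) = 1048576 * 11 = 11534336.

11534336


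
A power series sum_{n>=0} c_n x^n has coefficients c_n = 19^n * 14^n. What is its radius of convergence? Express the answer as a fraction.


By the root test (Cauchy-Hadamard), the radius is R = 1 / limsup_n |c_n|^(1/n).
Here |c_n|^(1/n) = (19^n * 14^n)^(1/n) = 19 * 14 = 266 for all n.
So R = 1/266 = 1/266.

1/266


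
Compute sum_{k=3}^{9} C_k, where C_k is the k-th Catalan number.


C_3 through C_9: 5, 14, 42, 132, 429, 1430, 4862
Sum = 5 + 14 + 42 + 132 + 429 + 1430 + 4862
= 6914

6914


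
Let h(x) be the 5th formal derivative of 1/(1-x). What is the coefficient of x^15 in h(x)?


Differentiating 5 times: d^5/dx^5 [1/(1-x)] = 5!/(1-x)^6.
The expansion 1/(1-x)^6 = sum_{k>=0} C(k+5, 5) x^k, so the coefficient of x^n in 5!/(1-x)^6 is 5! * C(n+5, 5).
For n = 15: 120 * C(20, 5) = 120 * 15504 = 1860480

1860480


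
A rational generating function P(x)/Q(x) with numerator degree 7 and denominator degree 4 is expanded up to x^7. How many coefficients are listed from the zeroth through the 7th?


Expanding up to x^7 gives the coefficients for x^0, x^1, ..., x^7.
That is 7 + 1 = 8 coefficients in total.

8


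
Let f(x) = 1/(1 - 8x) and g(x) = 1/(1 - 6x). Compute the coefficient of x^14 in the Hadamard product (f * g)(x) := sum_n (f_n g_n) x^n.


f has coefficients f_k = 8^k and g has coefficients g_k = 6^k, so the Hadamard product has coefficient (f*g)_k = 8^k * 6^k = 48^k.
For k = 14: 48^14 = 344649238497994142121984.

344649238497994142121984


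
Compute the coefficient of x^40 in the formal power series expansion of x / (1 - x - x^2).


Let f(x) = sum_{k>=0} a_k x^k. Multiplying f(x) * (1 - x - x^2) = x and matching coefficients gives a_0 = 0, a_1 = 1, and a_k = a_{k-1} + a_{k-2} for k >= 2. These are the Fibonacci numbers F_k.
Iterating from F_0 = 0, F_1 = 1:
F_0=0, F_1=1, F_2=1, F_3=2, F_4=3, F_5=5, F_6=8, F_7=13, F_8=21, F_9=34, ...
F_40 = 102334155.

102334155


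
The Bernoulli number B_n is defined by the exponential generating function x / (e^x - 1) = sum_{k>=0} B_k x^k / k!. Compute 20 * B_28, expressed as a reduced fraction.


Bernoulli numbers can also be computed recursively via B_0 = 1 and sum_{j=0}^{m} C(m+1, j) B_j = 0 for m >= 1. Odd-index Bernoulli numbers vanish for k >= 3.
Computing B_28 = -23749461029/870, so 20 * B_28 = 20 * -23749461029/870 = -47498922058/87.

-47498922058/87


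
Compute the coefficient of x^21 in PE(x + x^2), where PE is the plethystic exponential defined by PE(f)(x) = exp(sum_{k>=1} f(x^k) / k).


With f(x) = x + x^2, the exponent is sum_{k>=1} (x^k + x^(2k)) / k = -ln(1 - x) - ln(1 - x^2). Exponentiating:
PE(x + x^2) = 1 / ((1 - x)(1 - x^2)).
This is the generating function for partitions of n into parts of size 1 or 2. The number of 2's can be any j in 0..10, and the rest are 1's, so
[x^21] = floor(21/2) + 1 = 11.

11


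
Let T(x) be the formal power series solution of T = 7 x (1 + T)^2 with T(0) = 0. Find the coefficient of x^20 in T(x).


Apply the Lagrange inversion formula: if T = 7 x * phi(T) with phi(t) = (1 + t)^2, then [x^n] T = 7^n * (1/n) [t^(n-1)] phi(t)^n = 7^n * (1/n) [t^(n-1)] (1 + t)^(2n) = 7^n * (1/n) C(2n, n-1).
Using the identity C(2n, n-1) = C(2n, n) * n / (n+1), the unscaled factor equals C(2n, n) / (n+1) = C_n, the n-th Catalan number.
For n = 20: C_20 = C(40, 20) / 21 = 137846528820/21 = 6564120420.
With the 7^20 = 79792266297612001 factor, the coefficient is 79792266297612001 * 6564120420 = 523766044562232733001160420.

523766044562232733001160420


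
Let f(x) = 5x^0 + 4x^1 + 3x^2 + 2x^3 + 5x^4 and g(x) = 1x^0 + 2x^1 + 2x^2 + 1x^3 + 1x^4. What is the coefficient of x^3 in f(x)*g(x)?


Cauchy product at x^3:
5*1 + 4*2 + 3*2 + 2*1
= 21

21


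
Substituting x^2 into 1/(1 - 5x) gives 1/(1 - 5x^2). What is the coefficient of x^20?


The coefficient of x^(2m) in 1/(1 - 5x^2) is 5^m.
With n = 20 = 2*10, the coefficient is 5^10 = 9765625.

9765625


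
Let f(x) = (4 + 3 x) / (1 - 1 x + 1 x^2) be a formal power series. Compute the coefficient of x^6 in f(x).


Write f(x) = sum_{k>=0} a_k x^k. Multiplying both sides by 1 - 1 x + 1 x^2 gives
(1 - 1 x + 1 x^2) sum_{k>=0} a_k x^k = 4 + 3 x.
Matching coefficients:
 x^0: a_0 = 4
 x^1: a_1 - 1 a_0 = 3  =>  a_1 = 1*4 + 3 = 7
 x^k (k >= 2): a_k = 1 a_{k-1} - 1 a_{k-2}.
Iterating: a_2 = 3, a_3 = -4, a_4 = -7, a_5 = -3, a_6 = 4.
So the coefficient of x^6 is 4.

4


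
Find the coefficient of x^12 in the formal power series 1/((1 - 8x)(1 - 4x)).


By partial fractions or Cauchy convolution:
The coefficient equals sum_{k=0}^{12} 8^k * 4^(12-k).
= 137422176256

137422176256


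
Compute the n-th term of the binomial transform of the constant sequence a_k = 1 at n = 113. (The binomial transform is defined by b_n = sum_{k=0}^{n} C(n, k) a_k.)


With a_k = 1 for all k, b_n = sum_{k=0}^{n} C(n, k) = 2^n by the binomial theorem.
For n = 113: 2^113 = 10384593717069655257060992658440192.

10384593717069655257060992658440192


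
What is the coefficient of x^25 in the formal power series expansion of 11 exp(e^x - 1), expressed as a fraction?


exp(e^x - 1) is the exponential generating function for the Bell numbers Bell_k: exp(e^x - 1) = sum_{k>=0} Bell_k x^k / k!.
So the coefficient of x^25 in 11 exp(e^x - 1) is 11 Bell_25 / 25!.
Computing: Bell_25 = 4638590332229999353 and 25! = 15511210043330985984000000, giving
11 * 4638590332229999353/15511210043330985984000000 = 356814640940769181/108470000303013888000000.

356814640940769181/108470000303013888000000


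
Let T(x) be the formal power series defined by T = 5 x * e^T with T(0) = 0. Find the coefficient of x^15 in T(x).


Apply the Lagrange inversion formula: if T = 5 x * phi(T) with phi(t) = e^t, then
[x^n] T = 5^n * (1/n) [t^(n-1)] phi(t)^n = 5^n * (1/n) [t^(n-1)] e^(n t) = 5^n * (1/n) * n^(n-1) / (n-1)! = 5^n * n^(n-1) / n!.
When c = 1 this is the Cayley count of rooted labeled trees on n vertices, divided by n!.
For n = 15: 5^15 * 15^14 / 15! = 30517578125 * 29192926025390625/1307674368000 = 9776651859283447265625/14350336.

9776651859283447265625/14350336


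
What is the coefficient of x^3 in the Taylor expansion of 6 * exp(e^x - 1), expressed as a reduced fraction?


exp(e^x - 1) = sum_{k>=0} Bell_k x^k / k!, where Bell_k is the k-th Bell number.
So the coefficient of x^3 is 6 * Bell_3 / 3!.
Computing: Bell_3 = 5 and 3! = 6, giving
6 * 5/6 = 5.

5


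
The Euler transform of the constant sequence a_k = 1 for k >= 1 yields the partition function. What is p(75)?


The Euler transform converts the sequence a_k = 1 into the number of integer partitions.
Using the recurrence or dynamic programming:
p(75) = 8118264

8118264
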